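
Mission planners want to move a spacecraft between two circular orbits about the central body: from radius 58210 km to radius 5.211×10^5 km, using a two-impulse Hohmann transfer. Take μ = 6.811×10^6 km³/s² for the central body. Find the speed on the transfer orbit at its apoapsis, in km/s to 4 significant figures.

The Hohmann ellipse has a_t = (r₁ + r₂)/2 = 2.89655×10^5 km.
At apoapsis, r = 5.211×10^5 km.
From the vis-viva equation, v = √[μ(2/r − 1/a_t)] = 1.621 km/s.

v = 1.621 km/s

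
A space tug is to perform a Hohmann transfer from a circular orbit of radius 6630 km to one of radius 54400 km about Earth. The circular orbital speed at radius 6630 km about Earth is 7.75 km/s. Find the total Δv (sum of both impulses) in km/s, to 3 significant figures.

Δv = 4.04 km/s

From the circular-orbit relation v² = μ/r at r = 6630 km: μ = v²r = (7.75)² × 6630 = 3.98214×10^5 km³/s².
Transfer-ellipse semi-major axis a_t = (r₁ + r₂)/2 = (6630 + 54400)/2 = 30515 km.
Circular speed at r₁: v₁ = √(μ/r₁) = √(3.98214×10^5/6630) = 7.7500 km/s.
On the transfer ellipse at r₁, v² = μ(2/r − 1/a) gives v_p = √[μ(2/r₁ − 1/a_t)] = 10.348 km/s.
First burn Δv₁ = |v_p − v₁| = 2.598 km/s.
Circular speed at r₂: v₂ = √(μ/r₂) = 2.70557 km/s.
Transfer-orbit speed at r₂: v_a = √[μ(2/r₂ − 1/a_t)] = 1.26113 km/s.
Second burn Δv₂ = |v₂ − v_a| = 1.444 km/s.
Δv = Δv₁ + Δv₂ = 2.598 + 1.444 = 4.042 km/s.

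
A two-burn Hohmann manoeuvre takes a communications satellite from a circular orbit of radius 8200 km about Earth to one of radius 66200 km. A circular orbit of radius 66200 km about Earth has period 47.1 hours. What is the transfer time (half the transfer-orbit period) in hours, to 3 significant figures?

t = 9.92 hours

From Kepler's third law T² = 4π²r³/μ at r = 66200 km, T = 47.1 hours = 47.1 × 3600 s = 1.6956×10^5 s: μ = 4π²r³/T² = 3.98370×10^5 km³/s².
The Hohmann ellipse has a_t = (r₁ + r₂)/2 = 37200 km.
Transfer time t = π√(a_t³/μ) = π√((37200)³ / 3.98370×10^5) = 35710 s.
Converting: 35710 s ÷ 3600 s/hour = 9.92 hours.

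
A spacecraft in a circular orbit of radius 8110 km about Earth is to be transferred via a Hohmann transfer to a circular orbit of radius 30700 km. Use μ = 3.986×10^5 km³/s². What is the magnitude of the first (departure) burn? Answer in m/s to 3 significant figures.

Transfer-ellipse semi-major axis a_t = (r₁ + r₂)/2 = (8110 + 30700)/2 = 19405 km.
Circular speed at r = 8110 km: v_c = √(μ/r) = 7.011 km/s.
Transfer-orbit speed at the same r (vis-viva, a = a_t): v_t = √[μ(2/r − 1/a_t)] = 8.818 km/s.
Δv₁ = |v_t − v_c| = |8.818 − 7.011| = 1.807 km/s.

Δv₁ = 1810 m/s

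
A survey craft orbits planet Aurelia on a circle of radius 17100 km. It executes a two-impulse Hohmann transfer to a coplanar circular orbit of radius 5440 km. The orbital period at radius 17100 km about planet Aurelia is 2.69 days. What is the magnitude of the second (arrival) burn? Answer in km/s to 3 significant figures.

Δv₂ = 0.190 km/s

From Kepler's third law T² = 4π²r³/μ at r = 17100 km, T = 2.69 days = 2.69 × 86400 s = 2.32416×10^5 s: μ = 4π²r³/T² = 3654.40 km³/s².
Transfer-ellipse semi-major axis a_t = (r₁ + r₂)/2 = (17100 + 5440)/2 = 11270 km.
Circular speed at r = 5440 km: v_c = √(μ/r) = 0.81961 km/s.
Vis-viva on the transfer ellipse at r = 5440 km gives v_t = √[μ(2/r − 1/a_t)] = 1.0096 km/s.
Δv₂ = |v_t − v_c| = |1.0096 − 0.81961| = 0.1900 km/s.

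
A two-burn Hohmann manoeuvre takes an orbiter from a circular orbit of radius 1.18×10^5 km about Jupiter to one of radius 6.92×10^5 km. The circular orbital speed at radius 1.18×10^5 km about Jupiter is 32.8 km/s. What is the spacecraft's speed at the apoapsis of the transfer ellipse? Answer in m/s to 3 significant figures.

v = 7310 m/s

From the circular-orbit relation v² = μ/r at r = 1.18×10^5 km: μ = v²r = (32.8)² × 1.18×10^5 = 1.26949×10^8 km³/s².
Transfer-ellipse semi-major axis a_t = (r₁ + r₂)/2 = (1.180×10^5 + 6.920×10^5)/2 = 4.050×10^5 km.
The apoapsis of the transfer ellipse is at r = 6.920×10^5 km.
Applying v² = μ(2/r − 1/a_t): v = 7.311 km/s.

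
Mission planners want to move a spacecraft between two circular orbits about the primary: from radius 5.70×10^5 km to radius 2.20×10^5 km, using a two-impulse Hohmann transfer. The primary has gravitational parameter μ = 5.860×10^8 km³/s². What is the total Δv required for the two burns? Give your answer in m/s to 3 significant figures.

Δv = 18500 m/s

Semi-major axis of the transfer orbit: a_t = (5.700×10^5 + 2.200×10^5)/2 = 3.950×10^5 km.
At r₁ the circular-orbit speed is v₁ = √(μ/r₁) = 32.063533 km/s.
On the transfer ellipse at r₁, vis-viva equation gives v_a = √[μ(2/r₁ − 1/a_t)] = 23.928979 km/s.
First burn Δv₁ = |v_a − v₁| = 8.1346 km/s.
Circular speed at r₂: v₂ = √(μ/r₂) = 51.6104 km/s.
Transfer-orbit speed at r₂: v_p = √[μ(2/r₂ − 1/a_t)] = 61.9978 km/s.
Second burn Δv₂ = |v₂ − v_p| = 10.387 km/s.
Δv = Δv₁ + Δv₂ = 8.1346 + 10.387 = 18.52 km/s.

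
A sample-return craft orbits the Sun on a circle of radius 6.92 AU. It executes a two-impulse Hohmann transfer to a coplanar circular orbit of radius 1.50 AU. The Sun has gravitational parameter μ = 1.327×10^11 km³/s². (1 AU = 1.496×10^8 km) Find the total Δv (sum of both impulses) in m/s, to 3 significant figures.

Δv = 11400 m/s

In km: r₁ = 6.92 × 1.496×10^8 = 1.035232×10^9 km; r₂ = 1.50 × 1.496×10^8 = 2.244×10^8 km.
The Hohmann ellipse has a_t = (r₁ + r₂)/2 = 6.29816×10^8 km.
At r₁ the circular-orbit speed is v₁ = √(μ/r₁) = 11.322 km/s.
On the transfer ellipse at r₁, v² = μ(2/r − 1/a) gives v_a = √[μ(2/r₁ − 1/a_t)] = 6.7580 km/s.
First burn Δv₁ = |v_a − v₁| = 4.564 km/s.
Circular speed at r₂: v₂ = √(μ/r₂) = 24.318 km/s.
Transfer-orbit speed at r₂: v_p = √[μ(2/r₂ − 1/a_t)] = 31.177 km/s.
Second burn Δv₂ = |v₂ − v_p| = 6.859 km/s.
Δv = Δv₁ + Δv₂ = 4.564 + 6.859 = 11.42 km/s.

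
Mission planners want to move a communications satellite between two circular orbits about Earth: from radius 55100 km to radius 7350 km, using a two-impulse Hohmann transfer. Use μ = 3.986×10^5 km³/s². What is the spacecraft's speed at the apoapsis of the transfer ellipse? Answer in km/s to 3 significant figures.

v = 1.30 km/s

Semi-major axis of the transfer orbit: a_t = (55100 + 7350)/2 = 31225 km.
The apoapsis of the transfer ellipse is at r = 55100 km.
Vis-viva: v = √[μ(2/r − 1/a_t)] = √[3.986×10^5 × (2/55100 − 1/31225)] = 1.305 km/s.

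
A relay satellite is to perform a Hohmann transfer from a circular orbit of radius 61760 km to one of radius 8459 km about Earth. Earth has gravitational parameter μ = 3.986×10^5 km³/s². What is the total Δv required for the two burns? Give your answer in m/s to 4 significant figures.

Δv = 3533 m/s

Transfer-ellipse semi-major axis a_t = (r₁ + r₂)/2 = (61760 + 8459)/2 = 35109.5 km.
Circular speed at r₁: v₁ = √(μ/r₁) = √(3.986×10^5/61760) = 2.540 km/s.
On the transfer ellipse at r₁, vis-viva equation gives v_a = √[μ(2/r₁ − 1/a_t)] = 1.247 km/s.
First burn Δv₁ = |v_a − v₁| = 1.293 km/s.
At r₂, v₂ = √(μ/r₂) = 6.8645 km/s.
Transfer-orbit speed at r₂: v_p = √[μ(2/r₂ − 1/a_t)] = 9.1044 km/s.
Second burn Δv₂ = |v₂ − v_p| = 2.240 km/s.
Total Δv = Δv₁ + Δv₂ = 3.533 km/s.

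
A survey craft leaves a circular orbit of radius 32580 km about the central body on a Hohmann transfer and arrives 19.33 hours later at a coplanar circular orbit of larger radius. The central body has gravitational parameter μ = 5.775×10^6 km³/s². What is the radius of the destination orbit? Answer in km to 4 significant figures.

Transfer time t = 19.33 hours = 69588 s, and t = π√(a_t³/μ).
So a_t = (μ t²/π²)^(1/3) = (5.775×10^6 × (69588)² / π²)^(1/3) = 1.4151×10^5 km.
Since a_t = (r₁ + r₂)/2, r₂ = 2a_t − r₁ = 2×1.4151×10^5 − 32580 = 2.5044×10^5 km.

r₂ = 2.504×10^5 km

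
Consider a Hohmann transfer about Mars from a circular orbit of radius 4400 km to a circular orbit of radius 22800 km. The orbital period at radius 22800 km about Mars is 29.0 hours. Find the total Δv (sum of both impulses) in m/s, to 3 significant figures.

From Kepler's third law T² = 4π²r³/μ at r = 22800 km, T = 29.0 hours = 29.0 × 3600 s = 1.044×10^5 s: μ = 4π²r³/T² = 42930.2 km³/s².
Semi-major axis of the transfer orbit: a_t = (4400 + 22800)/2 = 13600 km.
Circular speed at r₁: v₁ = √(μ/r₁) = √(42930.2/4400) = 3.12360 km/s.
Transfer-orbit speed at r₁ (vis-viva): v_p = √[μ(2/r₁ − 1/a_t)] = 4.04439 km/s.
First burn Δv₁ = |v_p − v₁| = 0.92079 km/s.
Circular speed at r₂: v₂ = √(μ/r₂) = 1.37219 km/s.
Transfer-orbit speed at r₂: v_a = √[μ(2/r₂ − 1/a_t)] = 0.780497 km/s.
Second burn Δv₂ = |v₂ − v_a| = 0.59169 km/s.
Total Δv = Δv₁ + Δv₂ = 1.512 km/s.

Δv = 1510 m/s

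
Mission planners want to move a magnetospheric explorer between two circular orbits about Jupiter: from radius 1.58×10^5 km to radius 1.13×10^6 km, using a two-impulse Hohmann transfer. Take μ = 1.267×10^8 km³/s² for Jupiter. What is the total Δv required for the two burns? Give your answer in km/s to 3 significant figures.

Δv = 14.5 km/s

The Hohmann ellipse has a_t = (r₁ + r₂)/2 = 6.440×10^5 km.
Circular speed at r₁: v₁ = √(μ/r₁) = √(1.267×10^8/1.580×10^5) = 28.318 km/s.
On the transfer ellipse at r₁, vis-viva gives v_p = √[μ(2/r₁ − 1/a_t)] = 37.511 km/s.
First burn Δv₁ = |v_p − v₁| = 9.193 km/s.
Circular speed at r₂: v₂ = √(μ/r₂) = 10.589 km/s.
Transfer-orbit speed at r₂: v_a = √[μ(2/r₂ − 1/a_t)] = 5.2449 km/s.
Second burn Δv₂ = |v₂ − v_a| = 5.344 km/s.
Δv = Δv₁ + Δv₂ = 9.193 + 5.344 = 14.54 km/s.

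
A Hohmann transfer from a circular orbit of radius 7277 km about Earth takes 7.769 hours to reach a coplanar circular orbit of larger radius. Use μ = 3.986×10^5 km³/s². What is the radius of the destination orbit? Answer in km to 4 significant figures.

Transfer time t = 7.769 hours = 27968.4 s, and t = π√(a_t³/μ).
So a_t = (μ t²/π²)^(1/3) = (3.986×10^5 × (27968.4)² / π²)^(1/3) = 31612 km.
Since a_t = (r₁ + r₂)/2, r₂ = 2a_t − r₁ = 2×31612 − 7277 = 55947 km.

r₂ = 55950 km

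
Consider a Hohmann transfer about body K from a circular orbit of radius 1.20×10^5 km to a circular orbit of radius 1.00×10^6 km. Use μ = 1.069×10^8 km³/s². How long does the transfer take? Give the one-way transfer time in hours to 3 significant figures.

Transfer-ellipse semi-major axis a_t = (r₁ + r₂)/2 = (1.200×10^5 + 1.000×10^6)/2 = 5.600×10^5 km.
Half the transfer-orbit period gives t = π√(a_t³/μ) = 1.273×10^5 s.
Converting: 1.273×10^5 s ÷ 3600 s/hour = 35.4 hours.

t = 35.4 hours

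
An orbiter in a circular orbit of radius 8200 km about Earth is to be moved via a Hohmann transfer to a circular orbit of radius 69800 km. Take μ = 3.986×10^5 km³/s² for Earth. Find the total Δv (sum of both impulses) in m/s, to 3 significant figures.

The Hohmann ellipse has a_t = (r₁ + r₂)/2 = 39000 km.
Circular speed at r₁: v₁ = √(μ/r₁) = √(3.986×10^5/8200) = 6.972 km/s.
Transfer-orbit speed at r₁ (v² = μ(2/r − 1/a)): v_p = √[μ(2/r₁ − 1/a_t)] = 9.327 km/s.
First burn Δv₁ = |v_p − v₁| = 2.355 km/s.
Circular speed at r₂: v₂ = √(μ/r₂) = 2.390 km/s.
Transfer-orbit speed at r₂: v_a = √[μ(2/r₂ − 1/a_t)] = 1.096 km/s.
Second burn Δv₂ = |v₂ − v_a| = 1.294 km/s.
Δv = Δv₁ + Δv₂ = 2.355 + 1.294 = 3.649 km/s.

Δv = 3650 m/s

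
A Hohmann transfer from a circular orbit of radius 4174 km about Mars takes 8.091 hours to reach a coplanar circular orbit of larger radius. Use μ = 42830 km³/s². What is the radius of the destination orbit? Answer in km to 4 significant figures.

r₂ = 26710 km

Transfer time t = 8.091 hours = 29127.6 s, and t = π√(a_t³/μ).
So a_t = (μ t²/π²)^(1/3) = (42830 × (29127.6)² / π²)^(1/3) = 15441 km.
Since a_t = (r₁ + r₂)/2, r₂ = 2a_t − r₁ = 2×15441 − 4174 = 26708 km.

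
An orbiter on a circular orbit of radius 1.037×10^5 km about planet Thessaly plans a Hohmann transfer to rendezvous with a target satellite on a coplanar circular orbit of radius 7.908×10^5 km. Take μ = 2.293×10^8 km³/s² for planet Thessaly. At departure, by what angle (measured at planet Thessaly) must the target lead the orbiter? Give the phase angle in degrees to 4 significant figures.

Transfer-ellipse semi-major axis a_t = (r₁ + r₂)/2 = (1.037×10^5 + 7.908×10^5)/2 = 4.4725×10^5 km.
The half-period of the transfer ellipse is t = π√(a_t³/μ) = 62055 s.
The target's mean motion on its circular orbit is ω₂ = √(μ/r₂³) = 2.1533×10^-5 rad/s.
Angle swept by the target during transfer: ω₂·t = 1.3362 rad = 76.56°.
Arrival is 180° from departure on the ellipse, so φ = 180° − 76.56° = 103.4°.

φ = 103.4°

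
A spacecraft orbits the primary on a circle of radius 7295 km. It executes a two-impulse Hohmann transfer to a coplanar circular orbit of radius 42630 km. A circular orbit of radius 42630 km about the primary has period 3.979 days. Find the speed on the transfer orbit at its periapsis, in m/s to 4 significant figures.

From Kepler's third law T² = 4π²r³/μ at r = 42630 km, T = 3.979 days = 3.979 × 86400 s = 3.437856×10^5 s: μ = 4π²r³/T² = 25878.0 km³/s².
The Hohmann ellipse has a_t = (r₁ + r₂)/2 = 24962.5 km.
The periapsis of the transfer ellipse is at r = 7295 km.
From the vis-viva equation, v = √[μ(2/r − 1/a_t)] = 2.461 km/s.

v = 2461 m/s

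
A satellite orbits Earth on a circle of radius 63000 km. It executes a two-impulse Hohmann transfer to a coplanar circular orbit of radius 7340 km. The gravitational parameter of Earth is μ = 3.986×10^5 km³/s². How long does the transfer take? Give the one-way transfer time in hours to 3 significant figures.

t = 9.12 hours

Semi-major axis of the transfer orbit: a_t = (63000 + 7340)/2 = 35170 km.
Half the transfer-orbit period gives t = π√(a_t³/μ) = 32820 s.
Converting: 32820 s ÷ 3600 s/hour = 9.12 hours.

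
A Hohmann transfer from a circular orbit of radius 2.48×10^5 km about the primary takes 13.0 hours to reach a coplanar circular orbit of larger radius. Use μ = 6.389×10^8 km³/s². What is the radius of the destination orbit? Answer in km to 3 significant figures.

Transfer time t = 13.0 hours = 46800 s, and t = π√(a_t³/μ).
So a_t = (μ t²/π²)^(1/3) = (6.389×10^8 × (46800)² / π²)^(1/3) = 5.2144×10^5 km.
Since a_t = (r₁ + r₂)/2, r₂ = 2a_t − r₁ = 2×5.2144×10^5 − 2.480×10^5 = 7.9488×10^5 km.

r₂ = 7.95×10^5 km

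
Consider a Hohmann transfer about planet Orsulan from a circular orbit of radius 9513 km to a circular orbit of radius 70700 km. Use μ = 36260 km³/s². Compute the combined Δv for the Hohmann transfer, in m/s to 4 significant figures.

Δv = 1007 m/s

Semi-major axis of the transfer orbit: a_t = (9513 + 70700)/2 = 40106.5 km.
Circular speed at r₁: v₁ = √(μ/r₁) = √(36260/9513) = 1.9523 km/s.
Transfer-orbit speed at r₁ (vis-viva): v_p = √[μ(2/r₁ − 1/a_t)] = 2.5921 km/s.
First burn Δv₁ = |v_p − v₁| = 0.6398 km/s.
Circular speed at r₂: v₂ = √(μ/r₂) = 0.7162 km/s.
Transfer-orbit speed at r₂: v_a = √[μ(2/r₂ − 1/a_t)] = 0.3488 km/s.
Second burn Δv₂ = |v₂ − v_a| = 0.3674 km/s.
Total Δv = Δv₁ + Δv₂ = 1.007 km/s.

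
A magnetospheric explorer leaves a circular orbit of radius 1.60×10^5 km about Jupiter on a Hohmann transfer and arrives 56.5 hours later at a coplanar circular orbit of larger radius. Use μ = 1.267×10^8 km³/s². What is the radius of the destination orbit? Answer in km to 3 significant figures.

r₂ = 1.46×10^6 km

Transfer time t = 56.5 hours = 2.034×10^5 s, and t = π√(a_t³/μ).
So a_t = (μ t²/π²)^(1/3) = (1.267×10^8 × (2.034×10^5)² / π²)^(1/3) = 8.0983×10^5 km.
Since a_t = (r₁ + r₂)/2, r₂ = 2a_t − r₁ = 2×8.0983×10^5 − 1.600×10^5 = 1.45966×10^6 km.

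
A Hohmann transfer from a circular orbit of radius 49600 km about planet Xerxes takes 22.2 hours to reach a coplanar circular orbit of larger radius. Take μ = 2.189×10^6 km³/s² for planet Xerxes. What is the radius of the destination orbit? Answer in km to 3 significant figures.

r₂ = 1.75×10^5 km

Transfer time t = 22.2 hours = 79920 s, and t = π√(a_t³/μ).
So a_t = (μ t²/π²)^(1/3) = (2.189×10^6 × (79920)² / π²)^(1/3) = 1.1231×10^5 km.
Since a_t = (r₁ + r₂)/2, r₂ = 2a_t − r₁ = 2×1.1231×10^5 − 49600 = 1.7502×10^5 km.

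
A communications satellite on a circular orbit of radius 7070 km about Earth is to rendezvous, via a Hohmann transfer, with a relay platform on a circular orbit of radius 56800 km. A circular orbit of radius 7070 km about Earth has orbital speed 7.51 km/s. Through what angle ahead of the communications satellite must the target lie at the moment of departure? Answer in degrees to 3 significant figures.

From the circular-orbit relation v² = μ/r at r = 7070 km: μ = v²r = (7.51)² × 7070 = 3.98749×10^5 km³/s².
Transfer-ellipse semi-major axis a_t = (r₁ + r₂)/2 = (7070 + 56800)/2 = 31935 km.
The half-period of the transfer ellipse is t = π√(a_t³/μ) = 28390 s.
Target angular speed ω₂ = √(μ/r₂³) = 4.665×10^-5 rad/s.
Angle swept by the target during transfer: ω₂·t = 1.3244 rad = 75.88°.
Arrival is 180° from departure on the ellipse, so φ = 180° − 75.88° = 104°.

φ = 104°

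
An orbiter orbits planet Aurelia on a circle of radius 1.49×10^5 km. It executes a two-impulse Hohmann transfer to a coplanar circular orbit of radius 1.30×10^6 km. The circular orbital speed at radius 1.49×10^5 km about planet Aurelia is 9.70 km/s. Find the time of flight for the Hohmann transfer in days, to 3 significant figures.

t = 5.99 days

From the circular-orbit relation v² = μ/r at r = 1.49×10^5 km: μ = v²r = (9.70)² × 1.49×10^5 = 1.40194×10^7 km³/s².
Semi-major axis of the transfer orbit: a_t = (1.490×10^5 + 1.300×10^6)/2 = 7.245×10^5 km.
Half the transfer-orbit period gives t = π√(a_t³/μ) = 5.174×10^5 s.
Converting: 5.174×10^5 s ÷ 86400 s/day = 5.99 days.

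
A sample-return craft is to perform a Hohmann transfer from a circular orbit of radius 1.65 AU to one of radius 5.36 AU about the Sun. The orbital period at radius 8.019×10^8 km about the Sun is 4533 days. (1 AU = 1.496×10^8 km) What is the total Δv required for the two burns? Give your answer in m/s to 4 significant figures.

From Kepler's third law T² = 4π²r³/μ at r = 8.019×10^8 km, T = 4533 days = 4533 × 86400 s = 3.916512×10^8 s: μ = 4π²r³/T² = 1.32715×10^11 km³/s².
In km: r₁ = 1.65 × 1.496×10^8 = 2.4684×10^8 km; r₂ = 5.36 × 1.496×10^8 = 8.01856×10^8 km.
Semi-major axis of the transfer orbit: a_t = (2.4684×10^8 + 8.01856×10^8)/2 = 5.24348×10^8 km.
Circular speed at r₁: v₁ = √(μ/r₁) = √(1.32715×10^11/2.4684×10^8) = 23.187 km/s.
On the transfer ellipse at r₁, vis-viva equation gives v_p = √[μ(2/r₁ − 1/a_t)] = 28.674 km/s.
First burn Δv₁ = |v_p − v₁| = 5.487 km/s.
Circular speed at r₂: v₂ = √(μ/r₂) = 12.865 km/s.
Transfer-orbit speed at r₂: v_a = √[μ(2/r₂ − 1/a_t)] = 8.8269 km/s.
Second burn Δv₂ = |v₂ − v_a| = 4.038 km/s.
Total Δv = Δv₁ + Δv₂ = 9.525 km/s.

Δv = 9525 m/s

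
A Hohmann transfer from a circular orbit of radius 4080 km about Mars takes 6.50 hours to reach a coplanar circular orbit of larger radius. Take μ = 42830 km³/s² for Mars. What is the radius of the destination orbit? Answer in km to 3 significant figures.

Transfer time t = 6.50 hours = 23400 s, and t = π√(a_t³/μ).
So a_t = (μ t²/π²)^(1/3) = (42830 × (23400)² / π²)^(1/3) = 13344 km.
Since a_t = (r₁ + r₂)/2, r₂ = 2a_t − r₁ = 2×13344 − 4080 = 22608 km.

r₂ = 22600 km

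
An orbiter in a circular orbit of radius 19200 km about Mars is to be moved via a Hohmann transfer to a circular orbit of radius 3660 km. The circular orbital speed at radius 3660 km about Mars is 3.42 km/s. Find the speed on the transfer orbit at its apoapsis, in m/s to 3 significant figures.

v = 845 m/s

From the circular-orbit relation v² = μ/r at r = 3660 km: μ = v²r = (3.42)² × 3660 = 42808.8 km³/s².
The Hohmann ellipse has a_t = (r₁ + r₂)/2 = 11430 km.
At apoapsis, r = 19200 km.
Applying v² = μ(2/r − 1/a_t): v = 0.8450 km/s.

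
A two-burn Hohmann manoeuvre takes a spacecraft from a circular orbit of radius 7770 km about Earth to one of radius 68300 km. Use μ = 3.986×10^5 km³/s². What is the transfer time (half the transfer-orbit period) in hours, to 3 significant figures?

t = 10.3 hours

Semi-major axis of the transfer orbit: a_t = (7770 + 68300)/2 = 38035 km.
Half the transfer-orbit period gives t = π√(a_t³/μ) = 36910 s.
Converting: 36910 s ÷ 3600 s/hour = 10.3 hours.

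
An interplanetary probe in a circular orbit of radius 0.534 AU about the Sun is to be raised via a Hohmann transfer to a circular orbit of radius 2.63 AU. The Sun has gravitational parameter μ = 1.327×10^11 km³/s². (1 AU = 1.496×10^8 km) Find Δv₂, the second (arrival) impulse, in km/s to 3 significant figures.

In km: r₁ = 0.534 × 1.496×10^8 = 7.98864×10^7 km; r₂ = 2.63 × 1.496×10^8 = 3.93448×10^8 km.
The Hohmann ellipse has a_t = (r₁ + r₂)/2 = 2.366672×10^8 km.
Circular speed at r = 3.93448×10^8 km: v_c = √(μ/r) = 18.365 km/s.
Vis-viva on the transfer ellipse at r = 3.93448×10^8 km gives v_t = √[μ(2/r − 1/a_t)] = 10.670 km/s.
Δv₂ = |v_t − v_c| = |10.670 − 18.365| = 7.695 km/s.

Δv₂ = 7.70 km/s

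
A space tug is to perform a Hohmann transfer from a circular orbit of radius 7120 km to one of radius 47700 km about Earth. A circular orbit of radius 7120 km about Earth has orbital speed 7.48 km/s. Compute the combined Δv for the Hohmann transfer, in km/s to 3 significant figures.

From the circular-orbit relation v² = μ/r at r = 7120 km: μ = v²r = (7.48)² × 7120 = 3.98367×10^5 km³/s².
Transfer-ellipse semi-major axis a_t = (r₁ + r₂)/2 = (7120 + 47700)/2 = 27410 km.
Circular speed at r₁: v₁ = √(μ/r₁) = √(3.98367×10^5/7120) = 7.480 km/s.
On the transfer ellipse at r₁, vis-viva equation gives v_p = √[μ(2/r₁ − 1/a_t)] = 9.867 km/s.
First burn Δv₁ = |v_p − v₁| = 2.387 km/s.
At r₂, v₂ = √(μ/r₂) = 2.890 km/s.
Transfer-orbit speed at r₂: v_a = √[μ(2/r₂ − 1/a_t)] = 1.473 km/s.
Second burn Δv₂ = |v₂ − v_a| = 1.417 km/s.
Total Δv = Δv₁ + Δv₂ = 3.804 km/s.

Δv = 3.80 km/s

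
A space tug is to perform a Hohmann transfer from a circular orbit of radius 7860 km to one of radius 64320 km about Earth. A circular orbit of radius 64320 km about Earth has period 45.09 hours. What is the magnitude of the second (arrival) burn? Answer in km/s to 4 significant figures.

Δv₂ = 1.328 km/s

From Kepler's third law T² = 4π²r³/μ at r = 64320 km, T = 45.09 hours = 45.09 × 3600 s = 1.62324×10^5 s: μ = 4π²r³/T² = 3.98687×10^5 km³/s².
Transfer-ellipse semi-major axis a_t = (r₁ + r₂)/2 = (7860 + 64320)/2 = 36090 km.
Circular speed at r = 64320 km: v_c = √(μ/r) = 2.490 km/s.
Transfer-orbit speed at the same r (vis-viva, a = a_t): v_t = √[μ(2/r − 1/a_t)] = 1.162 km/s.
Δv₂ = |v_t − v_c| = |1.162 − 2.490| = 1.328 km/s.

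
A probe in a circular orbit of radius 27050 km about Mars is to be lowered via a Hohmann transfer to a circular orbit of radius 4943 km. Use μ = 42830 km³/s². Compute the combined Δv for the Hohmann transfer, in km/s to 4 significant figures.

Δv = 1.443 km/s

Transfer-ellipse semi-major axis a_t = (r₁ + r₂)/2 = (27050 + 4943)/2 = 15996.5 km.
At r₁ the circular-orbit speed is v₁ = √(μ/r₁) = 1.2583 km/s.
On the transfer ellipse at r₁, v² = μ(2/r − 1/a) gives v_a = √[μ(2/r₁ − 1/a_t)] = 0.69948 km/s.
First burn Δv₁ = |v_a − v₁| = 0.5588 km/s.
Circular speed at r₂: v₂ = √(μ/r₂) = 2.9436 km/s.
Transfer-orbit speed at r₂: v_p = √[μ(2/r₂ − 1/a_t)] = 3.8278 km/s.
Second burn Δv₂ = |v₂ − v_p| = 0.8842 km/s.
Total Δv = Δv₁ + Δv₂ = 1.443 km/s.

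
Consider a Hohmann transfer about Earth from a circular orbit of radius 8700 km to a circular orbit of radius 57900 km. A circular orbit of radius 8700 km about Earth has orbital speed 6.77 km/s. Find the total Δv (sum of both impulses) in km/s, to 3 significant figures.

Δv = 3.44 km/s

From the circular-orbit relation v² = μ/r at r = 8700 km: μ = v²r = (6.77)² × 8700 = 3.98746×10^5 km³/s².
The Hohmann ellipse has a_t = (r₁ + r₂)/2 = 33300 km.
At r₁ the circular-orbit speed is v₁ = √(μ/r₁) = 6.770 km/s.
On the transfer ellipse at r₁, vis-viva equation gives v_p = √[μ(2/r₁ − 1/a_t)] = 8.927 km/s.
First burn Δv₁ = |v_p − v₁| = 2.157 km/s.
Circular speed at r₂: v₂ = √(μ/r₂) = 2.624 km/s.
Transfer-orbit speed at r₂: v_a = √[μ(2/r₂ − 1/a_t)] = 1.341 km/s.
Second burn Δv₂ = |v₂ − v_a| = 1.283 km/s.
Δv = Δv₁ + Δv₂ = 2.157 + 1.283 = 3.440 km/s.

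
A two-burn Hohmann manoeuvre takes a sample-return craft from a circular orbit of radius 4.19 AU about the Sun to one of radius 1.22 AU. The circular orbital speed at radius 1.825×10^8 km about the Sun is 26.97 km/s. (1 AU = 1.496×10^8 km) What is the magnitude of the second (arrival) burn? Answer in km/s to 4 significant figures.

Δv₂ = 6.596 km/s

From the circular-orbit relation v² = μ/r at r = 1.825×10^8 km: μ = v²r = (26.97)² × 1.825×10^8 = 1.32747×10^11 km³/s².
In km: r₁ = 4.19 × 1.496×10^8 = 6.26824×10^8 km; r₂ = 1.22 × 1.496×10^8 = 1.82512×10^8 km.
Semi-major axis of the transfer orbit: a_t = (6.26824×10^8 + 1.82512×10^8)/2 = 4.04668×10^8 km.
Circular speed at r = 1.82512×10^8 km: v_c = √(μ/r) = 26.969 km/s.
Vis-viva on the transfer ellipse at r = 1.82512×10^8 km gives v_t = √[μ(2/r − 1/a_t)] = 33.565 km/s.
Δv₂ = |v_t − v_c| = |33.565 − 26.969| = 6.596 km/s.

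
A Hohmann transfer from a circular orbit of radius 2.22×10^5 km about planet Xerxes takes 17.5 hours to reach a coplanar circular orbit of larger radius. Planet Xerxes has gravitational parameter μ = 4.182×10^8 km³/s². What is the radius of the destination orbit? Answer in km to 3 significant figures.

r₂ = 8.82×10^5 km

Transfer time t = 17.5 hours = 63000 s, and t = π√(a_t³/μ).
So a_t = (μ t²/π²)^(1/3) = (4.182×10^8 × (63000)² / π²)^(1/3) = 5.5198×10^5 km.
Since a_t = (r₁ + r₂)/2, r₂ = 2a_t − r₁ = 2×5.5198×10^5 − 2.220×10^5 = 8.8196×10^5 km.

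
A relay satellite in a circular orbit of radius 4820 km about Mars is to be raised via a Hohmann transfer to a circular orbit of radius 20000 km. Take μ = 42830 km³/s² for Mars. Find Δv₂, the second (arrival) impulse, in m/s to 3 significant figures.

Δv₂ = 551 m/s

Transfer-ellipse semi-major axis a_t = (r₁ + r₂)/2 = (4820 + 20000)/2 = 12410 km.
Circular speed at r = 20000 km: v_c = √(μ/r) = 1.4634 km/s.
Vis-viva on the transfer ellipse at r = 20000 km gives v_t = √[μ(2/r − 1/a_t)] = 0.91200 km/s.
Δv₂ = |v_t − v_c| = |0.91200 − 1.4634| = 0.5514 km/s.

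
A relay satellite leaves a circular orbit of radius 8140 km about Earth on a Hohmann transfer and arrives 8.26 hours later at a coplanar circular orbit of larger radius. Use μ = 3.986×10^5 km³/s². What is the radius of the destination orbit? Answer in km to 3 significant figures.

Transfer time t = 8.26 hours = 29736 s, and t = π√(a_t³/μ).
So a_t = (μ t²/π²)^(1/3) = (3.986×10^5 × (29736)² / π²)^(1/3) = 32931 km.
Since a_t = (r₁ + r₂)/2, r₂ = 2a_t − r₁ = 2×32931 − 8140 = 57722 km.

r₂ = 57700 km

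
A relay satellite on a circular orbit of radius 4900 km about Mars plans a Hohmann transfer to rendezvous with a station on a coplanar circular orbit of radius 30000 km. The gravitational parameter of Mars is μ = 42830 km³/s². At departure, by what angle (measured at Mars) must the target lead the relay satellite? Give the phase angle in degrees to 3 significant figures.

φ = 100°

Transfer-ellipse semi-major axis a_t = (r₁ + r₂)/2 = (4900 + 30000)/2 = 17450 km.
The half-period of the transfer ellipse is t = π√(a_t³/μ) = 34990 s.
Target angular speed ω₂ = √(μ/r₂³) = 3.983×10^-5 rad/s.
Angle swept by the target during transfer: ω₂·t = 1.3937 rad = 79.85°.
The relay satellite traverses 180° on the transfer ellipse, so the target must lead by 180° − 79.85° = 100°.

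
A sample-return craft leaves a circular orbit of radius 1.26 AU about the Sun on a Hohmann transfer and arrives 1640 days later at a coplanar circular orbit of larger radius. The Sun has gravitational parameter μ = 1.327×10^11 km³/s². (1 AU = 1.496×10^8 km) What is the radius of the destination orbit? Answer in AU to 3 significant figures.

In km: r₁ = 1.26 × 1.496×10^8 = 1.88496×10^8 km.
Transfer time t = 1640 days = 1.41696×10^8 s, and t = π√(a_t³/μ).
So a_t = (μ t²/π²)^(1/3) = (1.327×10^11 × (1.41696×10^8)² / π²)^(1/3) = 6.4629×10^8 km.
Since a_t = (r₁ + r₂)/2, r₂ = 2a_t − r₁ = 2×6.4629×10^8 − 1.88496×10^8 = 1.104084×10^9 km.
In AU: r₂ = 1.104084×10^9 / 1.496×10^8 = 7.38 AU.

r₂ = 7.38 AU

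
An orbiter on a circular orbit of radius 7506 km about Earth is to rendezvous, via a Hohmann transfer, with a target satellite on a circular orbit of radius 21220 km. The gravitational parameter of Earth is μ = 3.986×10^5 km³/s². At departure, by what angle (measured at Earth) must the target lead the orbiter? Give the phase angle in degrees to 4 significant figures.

The Hohmann ellipse has a_t = (r₁ + r₂)/2 = 14363 km.
The half-period of the transfer ellipse is t = π√(a_t³/μ) = 8565.426 s.
The target's mean motion on its circular orbit is ω₂ = √(μ/r₂³) = 2.042446×10^-4 rad/s.
Angle swept by the target during transfer: ω₂·t = 1.74944 rad = 100.24°.
Arrival is 180° from departure on the ellipse, so φ = 180° − 100.24° = 79.76°.

φ = 79.76°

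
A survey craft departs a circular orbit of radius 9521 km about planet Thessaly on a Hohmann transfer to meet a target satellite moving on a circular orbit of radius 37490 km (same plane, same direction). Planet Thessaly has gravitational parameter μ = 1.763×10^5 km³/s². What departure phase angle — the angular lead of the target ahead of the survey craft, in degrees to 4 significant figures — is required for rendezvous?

φ = 90.64°

The Hohmann ellipse has a_t = (r₁ + r₂)/2 = 23505.5 km.
Transfer time t = π√(a_t³/μ) = 26964 s.
The target's mean motion on its circular orbit is ω₂ = √(μ/r₂³) = 5.7843×10^-5 rad/s.
Angle swept by the target during transfer: ω₂·t = 1.5597 rad = 89.36°.
The survey craft traverses 180° on the transfer ellipse, so the target must lead by 180° − 89.36° = 90.64°.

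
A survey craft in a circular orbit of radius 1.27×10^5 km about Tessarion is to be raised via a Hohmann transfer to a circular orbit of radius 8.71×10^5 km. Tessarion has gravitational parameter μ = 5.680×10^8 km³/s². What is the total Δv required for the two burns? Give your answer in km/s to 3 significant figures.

The Hohmann ellipse has a_t = (r₁ + r₂)/2 = 4.990×10^5 km.
Circular speed at r₁: v₁ = √(μ/r₁) = √(5.680×10^8/1.270×10^5) = 66.876 km/s.
On the transfer ellipse at r₁, vis-viva equation gives v_p = √[μ(2/r₁ − 1/a_t)] = 88.355 km/s.
First burn Δv₁ = |v_p − v₁| = 21.48 km/s.
Circular speed at r₂: v₂ = √(μ/r₂) = 25.537 km/s.
Transfer-orbit speed at r₂: v_a = √[μ(2/r₂ − 1/a_t)] = 12.883 km/s.
Second burn Δv₂ = |v₂ − v_a| = 12.65 km/s.
Total Δv = Δv₁ + Δv₂ = 34.13 km/s.

Δv = 34.1 km/s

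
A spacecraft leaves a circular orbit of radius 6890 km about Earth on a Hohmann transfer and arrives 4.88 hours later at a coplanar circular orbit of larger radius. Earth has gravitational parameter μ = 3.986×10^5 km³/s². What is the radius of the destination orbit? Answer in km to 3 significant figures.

Transfer time t = 4.88 hours = 17568 s, and t = π√(a_t³/μ).
So a_t = (μ t²/π²)^(1/3) = (3.986×10^5 × (17568)² / π²)^(1/3) = 23186 km.
Since a_t = (r₁ + r₂)/2, r₂ = 2a_t − r₁ = 2×23186 − 6890 = 39482 km.

r₂ = 39500 km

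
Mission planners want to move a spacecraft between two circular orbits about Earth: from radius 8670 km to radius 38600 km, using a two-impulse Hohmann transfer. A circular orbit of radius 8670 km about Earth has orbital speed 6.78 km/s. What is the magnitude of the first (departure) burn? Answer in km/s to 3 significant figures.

From the circular-orbit relation v² = μ/r at r = 8670 km: μ = v²r = (6.78)² × 8670 = 3.98546×10^5 km³/s².
The Hohmann ellipse has a_t = (r₁ + r₂)/2 = 23635 km.
On the circular orbit at r = 8670 km, v_c = √(μ/r) = 6.780 km/s.
Transfer-orbit speed at the same r (vis-viva, a = a_t): v_t = √[μ(2/r − 1/a_t)] = 8.665 km/s.
Δv₁ = |v_t − v_c| = |8.665 − 6.780| = 1.885 km/s.

Δv₁ = 1.88 km/s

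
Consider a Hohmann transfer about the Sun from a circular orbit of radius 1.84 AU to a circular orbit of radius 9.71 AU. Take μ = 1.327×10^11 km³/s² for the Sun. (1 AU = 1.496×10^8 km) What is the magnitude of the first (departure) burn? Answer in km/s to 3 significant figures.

In km: r₁ = 1.84 × 1.496×10^8 = 2.75264×10^8 km; r₂ = 9.71 × 1.496×10^8 = 1.452616×10^9 km.
Semi-major axis of the transfer orbit: a_t = (2.75264×10^8 + 1.452616×10^9)/2 = 8.6394×10^8 km.
Circular speed at r = 2.75264×10^8 km: v_c = √(μ/r) = 21.956 km/s.
Transfer-orbit speed at the same r (vis-viva, a = a_t): v_t = √[μ(2/r − 1/a_t)] = 28.470 km/s.
Δv₁ = |v_t − v_c| = |28.470 − 21.956| = 6.514 km/s.

Δv₁ = 6.51 km/s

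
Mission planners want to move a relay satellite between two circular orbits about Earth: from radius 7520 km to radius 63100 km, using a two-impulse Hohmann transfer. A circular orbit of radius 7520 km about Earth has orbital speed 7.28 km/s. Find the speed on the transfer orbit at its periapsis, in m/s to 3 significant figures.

v = 9730 m/s

From the circular-orbit relation v² = μ/r at r = 7520 km: μ = v²r = (7.28)² × 7520 = 3.98548×10^5 km³/s².
The Hohmann ellipse has a_t = (r₁ + r₂)/2 = 35310 km.
The periapsis of the transfer ellipse is at r = 7520 km.
From the vis-viva equation, v = √[μ(2/r − 1/a_t)] = 9.732 km/s.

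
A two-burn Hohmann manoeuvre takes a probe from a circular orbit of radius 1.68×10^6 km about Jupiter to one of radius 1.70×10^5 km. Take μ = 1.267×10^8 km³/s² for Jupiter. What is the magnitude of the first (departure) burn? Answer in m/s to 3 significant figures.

The Hohmann ellipse has a_t = (r₁ + r₂)/2 = 9.250×10^5 km.
On the circular orbit at r = 1.680×10^6 km, v_c = √(μ/r) = 8.684 km/s.
Transfer-orbit speed at the same r (vis-viva, a = a_t): v_t = √[μ(2/r − 1/a_t)] = 3.723 km/s.
Δv₁ = |v_t − v_c| = |3.723 − 8.684| = 4.961 km/s.

Δv₁ = 4960 m/s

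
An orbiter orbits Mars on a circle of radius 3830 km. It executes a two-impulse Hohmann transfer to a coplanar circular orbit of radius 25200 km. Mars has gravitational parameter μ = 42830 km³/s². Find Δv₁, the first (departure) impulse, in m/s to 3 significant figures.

Δv₁ = 1060 m/s

Transfer-ellipse semi-major axis a_t = (r₁ + r₂)/2 = (3830 + 25200)/2 = 14515 km.
On the circular orbit at r = 3830 km, v_c = √(μ/r) = 3.344 km/s.
Vis-viva on the transfer ellipse at r = 3830 km gives v_t = √[μ(2/r − 1/a_t)] = 4.406 km/s.
Δv₁ = |v_t − v_c| = |4.406 − 3.344| = 1.062 km/s.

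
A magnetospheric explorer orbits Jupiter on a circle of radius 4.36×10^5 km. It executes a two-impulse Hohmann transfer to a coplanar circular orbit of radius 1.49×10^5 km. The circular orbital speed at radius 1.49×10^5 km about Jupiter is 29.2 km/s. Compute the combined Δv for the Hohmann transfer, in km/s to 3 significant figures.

From the circular-orbit relation v² = μ/r at r = 1.49×10^5 km: μ = v²r = (29.2)² × 1.49×10^5 = 1.27043×10^8 km³/s².
Transfer-ellipse semi-major axis a_t = (r₁ + r₂)/2 = (4.360×10^5 + 1.490×10^5)/2 = 2.925×10^5 km.
At r₁ the circular-orbit speed is v₁ = √(μ/r₁) = 17.070 km/s.
Transfer-orbit speed at r₁ (vis-viva): v_a = √[μ(2/r₁ − 1/a_t)] = 12.183 km/s.
First burn Δv₁ = |v_a − v₁| = 4.887 km/s.
Circular speed at r₂: v₂ = √(μ/r₂) = 29.20 km/s.
Transfer-orbit speed at r₂: v_p = √[μ(2/r₂ − 1/a_t)] = 35.65 km/s.
Second burn Δv₂ = |v₂ − v_p| = 6.450 km/s.
Δv = Δv₁ + Δv₂ = 4.887 + 6.450 = 11.34 km/s.

Δv = 11.3 km/s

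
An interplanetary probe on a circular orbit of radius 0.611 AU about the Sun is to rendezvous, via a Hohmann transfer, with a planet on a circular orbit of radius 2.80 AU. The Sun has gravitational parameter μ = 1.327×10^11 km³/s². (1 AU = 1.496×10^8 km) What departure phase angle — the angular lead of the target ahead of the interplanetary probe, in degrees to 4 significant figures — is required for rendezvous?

φ = 94.43°

In km: r₁ = 0.611 × 1.496×10^8 = 9.14056×10^7 km; r₂ = 2.80 × 1.496×10^8 = 4.1888×10^8 km.
Semi-major axis of the transfer orbit: a_t = (9.14056×10^7 + 4.1888×10^8)/2 = 2.551428×10^8 km.
Transfer time t = π√(a_t³/μ) = 3.5147×10^7 s.
Target angular speed ω₂ = √(μ/r₂³) = 4.2491×10^-8 rad/s.
Angle swept by the target during transfer: ω₂·t = 1.4934 rad = 85.57°.
The interplanetary probe traverses 180° on the transfer ellipse, so the target must lead by 180° − 85.57° = 94.43°.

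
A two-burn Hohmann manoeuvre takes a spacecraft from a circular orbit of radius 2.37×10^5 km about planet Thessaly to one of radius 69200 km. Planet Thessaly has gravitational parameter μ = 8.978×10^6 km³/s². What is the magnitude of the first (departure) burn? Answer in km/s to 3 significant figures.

Transfer-ellipse semi-major axis a_t = (r₁ + r₂)/2 = (2.370×10^5 + 69200)/2 = 1.531×10^5 km.
Circular speed at r = 2.370×10^5 km: v_c = √(μ/r) = 6.155 km/s.
Vis-viva on the transfer ellipse at r = 2.370×10^5 km gives v_t = √[μ(2/r − 1/a_t)] = 4.138 km/s.
Δv₁ = |v_t − v_c| = |4.138 − 6.155| = 2.017 km/s.

Δv₁ = 2.02 km/s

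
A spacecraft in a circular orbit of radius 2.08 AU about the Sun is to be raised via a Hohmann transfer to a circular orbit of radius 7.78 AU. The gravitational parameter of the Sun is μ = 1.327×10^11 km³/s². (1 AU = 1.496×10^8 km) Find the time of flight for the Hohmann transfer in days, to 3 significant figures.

t = 2000 days

In km: r₁ = 2.08 × 1.496×10^8 = 3.11168×10^8 km; r₂ = 7.78 × 1.496×10^8 = 1.163888×10^9 km.
The Hohmann ellipse has a_t = (r₁ + r₂)/2 = 7.37528×10^8 km.
By Kepler's third law the transfer-orbit period is T = 2π√(a_t³/μ), so t = T/2 = 1.727×10^8 s.
Converting: 1.727×10^8 s ÷ 86400 s/day = 2000 days.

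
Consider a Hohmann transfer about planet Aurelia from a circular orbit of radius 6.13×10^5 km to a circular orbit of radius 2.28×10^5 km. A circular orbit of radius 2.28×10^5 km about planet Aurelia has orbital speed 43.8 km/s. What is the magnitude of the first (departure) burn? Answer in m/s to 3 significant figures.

Δv₁ = 7040 m/s

From the circular-orbit relation v² = μ/r at r = 2.28×10^5 km: μ = v²r = (43.8)² × 2.28×10^5 = 4.37404×10^8 km³/s².
Transfer-ellipse semi-major axis a_t = (r₁ + r₂)/2 = (6.130×10^5 + 2.280×10^5)/2 = 4.205×10^5 km.
Circular speed at r = 6.130×10^5 km: v_c = √(μ/r) = 26.7123 km/s.
Transfer-orbit speed at the same r (vis-viva, a = a_t): v_t = √[μ(2/r − 1/a_t)] = 19.6696 km/s.
Δv₁ = |v_t − v_c| = |19.6696 − 26.7123| = 7.043 km/s.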